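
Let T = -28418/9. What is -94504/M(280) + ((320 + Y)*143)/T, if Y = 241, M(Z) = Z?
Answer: -27767083/76510 ≈ -362.92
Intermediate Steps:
T = -28418/9 ≈ -3157.6
-94504/M(280) + ((320 + Y)*143)/T = -94504/280 + ((320 + 241)*143)/(-28418/9) = -94504*1/280 + (561*143)*(-9/28418) = -11813/35 + 80223*(-9/28418) = -11813/35 - 55539/2186 = -27767083/76510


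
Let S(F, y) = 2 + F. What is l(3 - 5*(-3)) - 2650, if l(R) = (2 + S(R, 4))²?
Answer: -2166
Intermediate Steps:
l(R) = (4 + R)² (l(R) = (2 + (2 + R))² = (4 + R)²)
l(3 - 5*(-3)) - 2650 = (4 + (3 - 5*(-3)))² - 2650 = (4 + (3 + 15))² - 2650 = (4 + 18)² - 2650 = 22² - 2650 = 484 - 2650 = -2166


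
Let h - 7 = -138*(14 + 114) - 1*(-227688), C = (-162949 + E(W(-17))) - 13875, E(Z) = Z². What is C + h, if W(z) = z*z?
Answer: 116728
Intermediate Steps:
W(z) = z²
C = -93303 (C = (-162949 + ((-17)²)²) - 13875 = (-162949 + 289²) - 13875 = (-162949 + 83521) - 13875 = -79428 - 13875 = -93303)
h = 210031 (h = 7 + (-138*(14 + 114) - 1*(-227688)) = 7 + (-138*128 + 227688) = 7 + (-17664 + 227688) = 7 + 210024 = 210031)
C + h = -93303 + 210031 = 116728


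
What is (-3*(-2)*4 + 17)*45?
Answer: 1845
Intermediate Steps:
(-3*(-2)*4 + 17)*45 = (6*4 + 17)*45 = (24 + 17)*45 = 41*45 = 1845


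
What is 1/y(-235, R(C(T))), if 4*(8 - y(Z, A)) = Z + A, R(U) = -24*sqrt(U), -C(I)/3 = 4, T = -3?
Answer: 356/26067 - 64*I*sqrt(3)/26067 ≈ 0.013657 - 0.0042526*I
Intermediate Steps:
C(I) = -12 (C(I) = -3*4 = -12)
y(Z, A) = 8 - A/4 - Z/4 (y(Z, A) = 8 - (Z + A)/4 = 8 - (A + Z)/4 = 8 + (-A/4 - Z/4) = 8 - A/4 - Z/4)
1/y(-235, R(C(T))) = 1/(8 - (-6)*sqrt(-12) - 1/4*(-235)) = 1/(8 - (-6)*2*I*sqrt(3) + 235/4) = 1/(8 - (-12)*I*sqrt(3) + 235/4) = 1/(8 + 12*I*sqrt(3) + 235/4) = 1/(267/4 + 12*I*sqrt(3))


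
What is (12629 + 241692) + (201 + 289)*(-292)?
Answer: 111241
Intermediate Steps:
(12629 + 241692) + (201 + 289)*(-292) = 254321 + 490*(-292) = 254321 - 143080 = 111241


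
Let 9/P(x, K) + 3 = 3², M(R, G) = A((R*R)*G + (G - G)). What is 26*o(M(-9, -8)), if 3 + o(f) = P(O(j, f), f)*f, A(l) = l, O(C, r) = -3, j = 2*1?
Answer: -25350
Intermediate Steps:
j = 2
M(R, G) = G*R² (M(R, G) = (R*R)*G + (G - G) = R²*G + 0 = G*R² + 0 = G*R²)
P(x, K) = 3/2 (P(x, K) = 9/(-3 + 3²) = 9/(-3 + 9) = 9/6 = 9*(⅙) = 3/2)
o(f) = -3 + 3*f/2
26*o(M(-9, -8)) = 26*(-3 + 3*(-8*(-9)²)/2) = 26*(-3 + 3*(-8*81)/2) = 26*(-3 + (3/2)*(-648)) = 26*(-3 - 972) = 26*(-975) = -25350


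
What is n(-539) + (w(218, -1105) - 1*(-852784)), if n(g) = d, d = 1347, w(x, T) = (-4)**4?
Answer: 854387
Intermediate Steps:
w(x, T) = 256
n(g) = 1347
n(-539) + (w(218, -1105) - 1*(-852784)) = 1347 + (256 - 1*(-852784)) = 1347 + (256 + 852784) = 1347 + 853040 = 854387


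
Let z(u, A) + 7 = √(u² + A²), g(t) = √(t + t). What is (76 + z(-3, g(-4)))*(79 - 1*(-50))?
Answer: 9030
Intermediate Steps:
g(t) = √2*√t (g(t) = √(2*t) = √2*√t)
z(u, A) = -7 + √(A² + u²) (z(u, A) = -7 + √(u² + A²) = -7 + √(A² + u²))
(76 + z(-3, g(-4)))*(79 - 1*(-50)) = (76 + (-7 + √((√2*√(-4))² + (-3)²)))*(79 - 1*(-50)) = (76 + (-7 + √((√2*(2*I))² + 9)))*(79 + 50) = (76 + (-7 + √((2*I*√2)² + 9)))*129 = (76 + (-7 + √(-8 + 9)))*129 = (76 + (-7 + √1))*129 = (76 + (-7 + 1))*129 = (76 - 6)*129 = 70*129 = 9030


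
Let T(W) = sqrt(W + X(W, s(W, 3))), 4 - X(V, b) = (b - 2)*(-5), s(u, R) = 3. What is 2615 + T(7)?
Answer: 2619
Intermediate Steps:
X(V, b) = -6 + 5*b (X(V, b) = 4 - (b - 2)*(-5) = 4 - (-2 + b)*(-5) = 4 - (10 - 5*b) = 4 + (-10 + 5*b) = -6 + 5*b)
T(W) = sqrt(9 + W) (T(W) = sqrt(W + (-6 + 5*3)) = sqrt(W + (-6 + 15)) = sqrt(W + 9) = sqrt(9 + W))
2615 + T(7) = 2615 + sqrt(9 + 7) = 2615 + sqrt(16) = 2615 + 4 = 2619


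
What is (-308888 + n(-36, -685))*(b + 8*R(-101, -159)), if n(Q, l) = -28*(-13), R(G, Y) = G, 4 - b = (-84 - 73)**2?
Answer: 7852861372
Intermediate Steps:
b = -24645 (b = 4 - (-84 - 73)**2 = 4 - 1*(-157)**2 = 4 - 1*24649 = 4 - 24649 = -24645)
n(Q, l) = 364
(-308888 + n(-36, -685))*(b + 8*R(-101, -159)) = (-308888 + 364)*(-24645 + 8*(-101)) = -308524*(-24645 - 808) = -308524*(-25453) = 7852861372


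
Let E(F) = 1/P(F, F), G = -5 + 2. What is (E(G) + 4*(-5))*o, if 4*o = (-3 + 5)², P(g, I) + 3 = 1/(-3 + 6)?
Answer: -163/8 ≈ -20.375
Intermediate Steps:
G = -3
P(g, I) = -8/3 (P(g, I) = -3 + 1/(-3 + 6) = -3 + 1/3 = -3 + ⅓ = -8/3)
o = 1 (o = (-3 + 5)²/4 = (¼)*2² = (¼)*4 = 1)
E(F) = -3/8 (E(F) = 1/(-8/3) = -3/8)
(E(G) + 4*(-5))*o = (-3/8 + 4*(-5))*1 = (-3/8 - 20)*1 = -163/8*1 = -163/8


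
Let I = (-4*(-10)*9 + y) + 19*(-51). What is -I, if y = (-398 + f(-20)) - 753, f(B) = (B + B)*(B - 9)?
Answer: 600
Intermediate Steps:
f(B) = 2*B*(-9 + B) (f(B) = (2*B)*(-9 + B) = 2*B*(-9 + B))
y = 9 (y = (-398 + 2*(-20)*(-9 - 20)) - 753 = (-398 + 2*(-20)*(-29)) - 753 = (-398 + 1160) - 753 = 762 - 753 = 9)
I = -600 (I = (-4*(-10)*9 + 9) + 19*(-51) = (40*9 + 9) - 969 = (360 + 9) - 969 = 369 - 969 = -600)
-I = -1*(-600) = 600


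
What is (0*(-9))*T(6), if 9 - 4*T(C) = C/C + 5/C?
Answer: 0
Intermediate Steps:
T(C) = 2 - 5/(4*C) (T(C) = 9/4 - (C/C + 5/C)/4 = 9/4 - (1 + 5/C)/4 = 9/4 + (-1/4 - 5/(4*C)) = 2 - 5/(4*C))
(0*(-9))*T(6) = (0*(-9))*(2 - 5/4/6) = 0*(2 - 5/4*1/6) = 0*(2 - 5/24) = 0*(43/24) = 0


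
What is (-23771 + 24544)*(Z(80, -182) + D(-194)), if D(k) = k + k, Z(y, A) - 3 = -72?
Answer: -353261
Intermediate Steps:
Z(y, A) = -69 (Z(y, A) = 3 - 72 = -69)
D(k) = 2*k
(-23771 + 24544)*(Z(80, -182) + D(-194)) = (-23771 + 24544)*(-69 + 2*(-194)) = 773*(-69 - 388) = 773*(-457) = -353261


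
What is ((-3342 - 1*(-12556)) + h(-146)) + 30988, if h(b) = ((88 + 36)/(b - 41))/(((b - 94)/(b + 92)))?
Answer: 75177461/1870 ≈ 40202.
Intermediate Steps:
h(b) = 124*(92 + b)/((-94 + b)*(-41 + b)) (h(b) = (124/(-41 + b))/(((-94 + b)/(92 + b))) = (124/(-41 + b))*((92 + b)/(-94 + b)) = 124*(92 + b)/((-94 + b)*(-41 + b)))
((-3342 - 1*(-12556)) + h(-146)) + 30988 = ((-3342 - 1*(-12556)) + 124*(92 - 146)/(3854 + (-146)² - 135*(-146))) + 30988 = ((-3342 + 12556) + 124*(-54)/(3854 + 21316 + 19710)) + 30988 = (9214 + 124*(-54)/44880) + 30988 = (9214 + 124*(1/44880)*(-54)) + 30988 = (9214 - 279/1870) + 30988 = 17229901/1870 + 30988 = 75177461/1870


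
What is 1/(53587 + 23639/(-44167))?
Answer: 44167/2366753390 ≈ 1.8661e-5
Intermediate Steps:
1/(53587 + 23639/(-44167)) = 1/(53587 + 23639*(-1/44167)) = 1/(53587 - 23639/44167) = 1/(2366753390/44167) = 44167/2366753390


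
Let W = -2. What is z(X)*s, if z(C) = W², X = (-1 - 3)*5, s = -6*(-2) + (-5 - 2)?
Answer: 20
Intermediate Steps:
s = 5 (s = 12 - 7 = 5)
X = -20 (X = -4*5 = -20)
z(C) = 4 (z(C) = (-2)² = 4)
z(X)*s = 4*5 = 20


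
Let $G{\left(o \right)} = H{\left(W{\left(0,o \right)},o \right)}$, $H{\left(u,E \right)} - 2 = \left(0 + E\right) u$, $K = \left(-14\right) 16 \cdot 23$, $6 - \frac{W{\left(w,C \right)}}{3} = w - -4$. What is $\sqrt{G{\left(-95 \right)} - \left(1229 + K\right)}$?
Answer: $\sqrt{3355} \approx 57.922$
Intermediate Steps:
$W{\left(w,C \right)} = 6 - 3 w$ ($W{\left(w,C \right)} = 18 - 3 \left(w - -4\right) = 18 - 3 \left(w + 4\right) = 18 - 3 \left(4 + w\right) = 18 - \left(12 + 3 w\right) = 6 - 3 w$)
$K = -5152$ ($K = \left(-224\right) 23 = -5152$)
$H{\left(u,E \right)} = 2 + E u$ ($H{\left(u,E \right)} = 2 + \left(0 + E\right) u = 2 + E u$)
$G{\left(o \right)} = 2 + 6 o$ ($G{\left(o \right)} = 2 + o \left(6 - 0\right) = 2 + o \left(6 + 0\right) = 2 + o 6 = 2 + 6 o$)
$\sqrt{G{\left(-95 \right)} - \left(1229 + K\right)} = \sqrt{\left(2 + 6 \left(-95\right)\right) - -3923} = \sqrt{\left(2 - 570\right) + \left(-1229 + 5152\right)} = \sqrt{-568 + 3923} = \sqrt{3355}$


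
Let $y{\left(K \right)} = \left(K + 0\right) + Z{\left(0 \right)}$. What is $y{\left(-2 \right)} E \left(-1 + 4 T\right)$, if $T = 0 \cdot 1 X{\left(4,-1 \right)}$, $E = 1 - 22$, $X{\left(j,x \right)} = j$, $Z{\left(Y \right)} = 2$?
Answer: $0$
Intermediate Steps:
$E = -21$
$T = 0$ ($T = 0 \cdot 1 \cdot 4 = 0 \cdot 4 = 0$)
$y{\left(K \right)} = 2 + K$ ($y{\left(K \right)} = \left(K + 0\right) + 2 = K + 2 = 2 + K$)
$y{\left(-2 \right)} E \left(-1 + 4 T\right) = \left(2 - 2\right) \left(-21\right) \left(-1 + 4 \cdot 0\right) = 0 \left(-21\right) \left(-1 + 0\right) = 0 \left(-1\right) = 0$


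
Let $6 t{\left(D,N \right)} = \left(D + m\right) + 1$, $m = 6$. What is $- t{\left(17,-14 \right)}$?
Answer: $-4$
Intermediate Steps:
$t{\left(D,N \right)} = \frac{7}{6} + \frac{D}{6}$ ($t{\left(D,N \right)} = \frac{\left(D + 6\right) + 1}{6} = \frac{\left(6 + D\right) + 1}{6} = \frac{7 + D}{6} = \frac{7}{6} + \frac{D}{6}$)
$- t{\left(17,-14 \right)} = - (\frac{7}{6} + \frac{1}{6} \cdot 17) = - (\frac{7}{6} + \frac{17}{6}) = \left(-1\right) 4 = -4$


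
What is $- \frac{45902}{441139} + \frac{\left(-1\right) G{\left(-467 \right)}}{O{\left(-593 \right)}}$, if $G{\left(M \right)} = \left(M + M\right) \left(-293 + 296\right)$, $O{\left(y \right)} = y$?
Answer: $- \frac{1263291364}{261595427} \approx -4.8292$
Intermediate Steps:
$G{\left(M \right)} = 6 M$ ($G{\left(M \right)} = 2 M 3 = 6 M$)
$- \frac{45902}{441139} + \frac{\left(-1\right) G{\left(-467 \right)}}{O{\left(-593 \right)}} = - \frac{45902}{441139} + \frac{\left(-1\right) 6 \left(-467\right)}{-593} = \left(-45902\right) \frac{1}{441139} + \left(-1\right) \left(-2802\right) \left(- \frac{1}{593}\right) = - \frac{45902}{441139} + 2802 \left(- \frac{1}{593}\right) = - \frac{45902}{441139} - \frac{2802}{593} = - \frac{1263291364}{261595427}$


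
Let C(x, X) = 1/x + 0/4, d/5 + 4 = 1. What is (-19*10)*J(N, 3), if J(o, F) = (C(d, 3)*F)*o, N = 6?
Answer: 228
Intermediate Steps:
d = -15 (d = -20 + 5*1 = -20 + 5 = -15)
C(x, X) = 1/x (C(x, X) = 1/x + 0*(¼) = 1/x + 0 = 1/x)
J(o, F) = -F*o/15 (J(o, F) = (F/(-15))*o = (-F/15)*o = -F*o/15)
(-19*10)*J(N, 3) = (-19*10)*(-1/15*3*6) = -190*(-6/5) = 228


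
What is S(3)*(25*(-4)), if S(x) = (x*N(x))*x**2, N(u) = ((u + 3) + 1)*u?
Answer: -56700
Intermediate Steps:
N(u) = u*(4 + u) (N(u) = ((3 + u) + 1)*u = (4 + u)*u = u*(4 + u))
S(x) = x**4*(4 + x) (S(x) = (x*(x*(4 + x)))*x**2 = (x**2*(4 + x))*x**2 = x**4*(4 + x))
S(3)*(25*(-4)) = (3**4*(4 + 3))*(25*(-4)) = (81*7)*(-100) = 567*(-100) = -56700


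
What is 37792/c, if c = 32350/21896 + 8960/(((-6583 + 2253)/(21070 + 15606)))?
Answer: -179152371328/359762844033 ≈ -0.49797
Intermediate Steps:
c = -359762844033/4740484 (c = 32350*(1/21896) + 8960/((-4330/36676)) = 16175/10948 + 8960/((-4330*1/36676)) = 16175/10948 + 8960/(-2165/18338) = 16175/10948 + 8960*(-18338/2165) = 16175/10948 - 32861696/433 = -359762844033/4740484 ≈ -75892.)
37792/c = 37792/(-359762844033/4740484) = 37792*(-4740484/359762844033) = -179152371328/359762844033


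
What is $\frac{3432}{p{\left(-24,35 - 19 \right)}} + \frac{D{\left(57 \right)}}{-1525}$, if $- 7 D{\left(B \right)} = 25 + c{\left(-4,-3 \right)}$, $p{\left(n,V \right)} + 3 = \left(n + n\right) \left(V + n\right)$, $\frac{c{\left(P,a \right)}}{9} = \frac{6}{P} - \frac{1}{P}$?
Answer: $\frac{9771157}{1084580} \approx 9.0092$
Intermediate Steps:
$c{\left(P,a \right)} = \frac{45}{P}$ ($c{\left(P,a \right)} = 9 \left(\frac{6}{P} - \frac{1}{P}\right) = 9 \frac{5}{P} = \frac{45}{P}$)
$p{\left(n,V \right)} = -3 + 2 n \left(V + n\right)$ ($p{\left(n,V \right)} = -3 + \left(n + n\right) \left(V + n\right) = -3 + 2 n \left(V + n\right)$)
$D{\left(B \right)} = - \frac{55}{28}$ ($D{\left(B \right)} = - \frac{25 + \frac{45}{-4}}{7} = - \frac{25 + 45 \left(- \frac{1}{4}\right)}{7} = - \frac{25 - \frac{45}{4}}{7} = \left(- \frac{1}{7}\right) \frac{55}{4} = - \frac{55}{28}$)
$\frac{3432}{p{\left(-24,35 - 19 \right)}} + \frac{D{\left(57 \right)}}{-1525} = \frac{3432}{-3 + 2 \left(-24\right)^{2} + 2 \left(35 - 19\right) \left(-24\right)} - \frac{55}{28 \left(-1525\right)} = \frac{3432}{-3 + 2 \cdot 576 + 2 \left(35 - 19\right) \left(-24\right)} - - \frac{11}{8540} = \frac{3432}{-3 + 1152 + 2 \cdot 16 \left(-24\right)} + \frac{11}{8540} = \frac{3432}{-3 + 1152 - 768} + \frac{11}{8540} = \frac{3432}{381} + \frac{11}{8540} = 3432 \cdot \frac{1}{381} + \frac{11}{8540} = \frac{1144}{127} + \frac{11}{8540} = \frac{9771157}{1084580}$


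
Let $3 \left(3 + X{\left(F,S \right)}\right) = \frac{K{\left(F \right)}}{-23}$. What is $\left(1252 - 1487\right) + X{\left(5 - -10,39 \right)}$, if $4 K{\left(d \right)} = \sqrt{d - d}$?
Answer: $-238$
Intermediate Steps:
$K{\left(d \right)} = 0$ ($K{\left(d \right)} = \frac{\sqrt{d - d}}{4} = \frac{\sqrt{0}}{4} = \frac{1}{4} \cdot 0 = 0$)
$X{\left(F,S \right)} = -3$ ($X{\left(F,S \right)} = -3 + \frac{0 \frac{1}{-23}}{3} = -3 + \frac{0 \left(- \frac{1}{23}\right)}{3} = -3 + \frac{1}{3} \cdot 0 = -3 + 0 = -3$)
$\left(1252 - 1487\right) + X{\left(5 - -10,39 \right)} = \left(1252 - 1487\right) - 3 = -235 - 3 = -238$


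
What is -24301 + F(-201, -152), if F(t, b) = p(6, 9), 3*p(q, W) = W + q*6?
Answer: -24286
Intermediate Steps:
p(q, W) = 2*q + W/3 (p(q, W) = (W + q*6)/3 = (W + 6*q)/3 = 2*q + W/3)
F(t, b) = 15 (F(t, b) = 2*6 + (⅓)*9 = 12 + 3 = 15)
-24301 + F(-201, -152) = -24301 + 15 = -24286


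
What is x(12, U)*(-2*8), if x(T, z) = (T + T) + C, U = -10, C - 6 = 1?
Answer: -496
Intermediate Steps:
C = 7 (C = 6 + 1 = 7)
x(T, z) = 7 + 2*T (x(T, z) = (T + T) + 7 = 2*T + 7 = 7 + 2*T)
x(12, U)*(-2*8) = (7 + 2*12)*(-2*8) = (7 + 24)*(-16) = 31*(-16) = -496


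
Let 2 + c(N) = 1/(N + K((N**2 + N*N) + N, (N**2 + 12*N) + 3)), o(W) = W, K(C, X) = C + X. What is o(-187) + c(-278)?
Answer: -43085006/227963 ≈ -189.00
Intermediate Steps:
c(N) = -2 + 1/(3 + 3*N**2 + 14*N) (c(N) = -2 + 1/(N + (((N**2 + N*N) + N) + ((N**2 + 12*N) + 3))) = -2 + 1/(N + (((N**2 + N**2) + N) + (3 + N**2 + 12*N))) = -2 + 1/(N + ((2*N**2 + N) + (3 + N**2 + 12*N))) = -2 + 1/(N + ((N + 2*N**2) + (3 + N**2 + 12*N))) = -2 + 1/(N + (3 + 3*N**2 + 13*N)) = -2 + 1/(3 + 3*N**2 + 14*N))
o(-187) + c(-278) = -187 + (-5 - 28*(-278) - 6*(-278)**2)/(3 + 3*(-278)**2 + 14*(-278)) = -187 + (-5 + 7784 - 6*77284)/(3 + 3*77284 - 3892) = -187 + (-5 + 7784 - 463704)/(3 + 231852 - 3892) = -187 - 455925/227963 = -43085006/227963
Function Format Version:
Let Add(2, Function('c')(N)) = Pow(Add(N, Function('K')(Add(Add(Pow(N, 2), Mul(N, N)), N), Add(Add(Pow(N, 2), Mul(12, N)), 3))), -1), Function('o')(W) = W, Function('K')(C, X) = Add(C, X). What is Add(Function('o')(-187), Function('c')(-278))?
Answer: Rational(-43085006, 227963) ≈ -189.00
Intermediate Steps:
Function('c')(N) = Add(-2, Pow(Add(3, Mul(3, Pow(N, 2)), Mul(14, N)), -1)) (Function('c')(N) = Add(-2, Pow(Add(N, Add(Add(Add(Pow(N, 2), Mul(N, N)), N), Add(Add(Pow(N, 2), Mul(12, N)), 3))), -1)) = Add(-2, Pow(Add(N, Add(Add(Add(Pow(N, 2), Pow(N, 2)), N), Add(3, Pow(N, 2), Mul(12, N)))), -1)) = Add(-2, Pow(Add(N, Add(Add(Mul(2, Pow(N, 2)), N), Add(3, Pow(N, 2), Mul(12, N)))), -1)) = Add(-2, Pow(Add(N, Add(Add(N, Mul(2, Pow(N, 2))), Add(3, Pow(N, 2), Mul(12, N)))), -1)) = Add(-2, Pow(Add(N, Add(3, Mul(3, Pow(N, 2)), Mul(13, N))), -1)) = Add(-2, Pow(Add(3, Mul(3, Pow(N, 2)), Mul(14, N)), -1)))
Add(Function('o')(-187), Function('c')(-278)) = Add(-187, Mul(Pow(Add(3, Mul(3, Pow(-278, 2)), Mul(14, -278)), -1), Add(-5, Mul(-28, -278), Mul(-6, Pow(-278, 2))))) = Add(-187, Mul(Pow(Add(3, Mul(3, 77284), -3892), -1), Add(-5, 7784, Mul(-6, 77284)))) = Add(-187, Mul(Pow(Add(3, 231852, -3892), -1), Add(-5, 7784, -463704))) = Add(-187, Mul(Pow(227963, -1), -455925)) = Add(-187, Mul(Rational(1, 227963), -455925)) = Add(-187, Rational(-455925, 227963)) = Rational(-43085006, 227963)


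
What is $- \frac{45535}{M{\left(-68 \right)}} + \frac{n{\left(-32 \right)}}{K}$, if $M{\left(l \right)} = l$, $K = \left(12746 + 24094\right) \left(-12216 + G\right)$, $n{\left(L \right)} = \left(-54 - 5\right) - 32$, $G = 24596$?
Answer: $\frac{5191891591453}{7753346400} \approx 669.63$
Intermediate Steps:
$n{\left(L \right)} = -91$ ($n{\left(L \right)} = -59 - 32 = -91$)
$K = 456079200$ ($K = \left(12746 + 24094\right) \left(-12216 + 24596\right) = 36840 \cdot 12380 = 456079200$)
$- \frac{45535}{M{\left(-68 \right)}} + \frac{n{\left(-32 \right)}}{K} = - \frac{45535}{-68} - \frac{91}{456079200} = \left(-45535\right) \left(- \frac{1}{68}\right) - \frac{91}{456079200} = \frac{45535}{68} - \frac{91}{456079200} = \frac{5191891591453}{7753346400}$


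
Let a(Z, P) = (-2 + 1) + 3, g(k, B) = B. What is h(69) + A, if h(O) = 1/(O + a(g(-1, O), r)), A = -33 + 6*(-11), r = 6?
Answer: -7028/71 ≈ -98.986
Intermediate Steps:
a(Z, P) = 2 (a(Z, P) = -1 + 3 = 2)
A = -99 (A = -33 - 66 = -99)
h(O) = 1/(2 + O) (h(O) = 1/(O + 2) = 1/(2 + O))
h(69) + A = 1/(2 + 69) - 99 = 1/71 - 99 = -7028/71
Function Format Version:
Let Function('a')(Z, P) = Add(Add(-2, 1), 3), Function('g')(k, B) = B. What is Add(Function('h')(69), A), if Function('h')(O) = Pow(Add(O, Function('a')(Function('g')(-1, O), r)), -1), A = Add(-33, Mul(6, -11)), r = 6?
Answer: Rational(-7028, 71) ≈ -98.986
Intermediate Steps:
Function('a')(Z, P) = 2 (Function('a')(Z, P) = Add(-1, 3) = 2)
A = -99 (A = Add(-33, -66) = -99)
Function('h')(O) = Pow(Add(2, O), -1) (Function('h')(O) = Pow(Add(O, 2), -1) = Pow(Add(2, O), -1))
Add(Function('h')(69), A) = Add(Pow(Add(2, 69), -1), -99) = Add(Pow(71, -1), -99) = Add(Rational(1, 71), -99) = Rational(-7028, 71)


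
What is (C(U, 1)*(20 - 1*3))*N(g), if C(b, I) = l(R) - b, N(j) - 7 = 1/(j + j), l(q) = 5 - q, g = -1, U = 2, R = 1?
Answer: 221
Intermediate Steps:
N(j) = 7 + 1/(2*j) (N(j) = 7 + 1/(j + j) = 7 + 1/(2*j))
C(b, I) = 4 - b (C(b, I) = (5 - 1*1) - b = (5 - 1) - b = 4 - b)
(C(U, 1)*(20 - 1*3))*N(g) = ((4 - 1*2)*(20 - 1*3))*(7 + (½)/(-1)) = ((4 - 2)*(20 - 3))*(7 + (½)*(-1)) = (2*17)*(7 - ½) = 34*(13/2) = 221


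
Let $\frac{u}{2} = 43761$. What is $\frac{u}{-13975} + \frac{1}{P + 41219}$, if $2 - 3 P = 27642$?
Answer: $- \frac{8403557949}{1341837575} \approx -6.2627$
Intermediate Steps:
$P = - \frac{27640}{3}$ ($P = \frac{2}{3} - 9214 = - \frac{27640}{3} \approx -9213.3$)
$u = 87522$ ($u = 2 \cdot 43761 = 87522$)
$\frac{u}{-13975} + \frac{1}{P + 41219} = \frac{87522}{-13975} + \frac{1}{- \frac{27640}{3} + 41219} = 87522 \left(- \frac{1}{13975}\right) + \frac{1}{\frac{96017}{3}} = - \frac{87522}{13975} + \frac{3}{96017} = - \frac{8403557949}{1341837575}$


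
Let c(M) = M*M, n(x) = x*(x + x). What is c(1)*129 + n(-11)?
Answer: 371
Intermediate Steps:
n(x) = 2*x² (n(x) = x*(2*x) = 2*x²)
c(M) = M²
c(1)*129 + n(-11) = 1²*129 + 2*(-11)² = 1*129 + 2*121 = 129 + 242 = 371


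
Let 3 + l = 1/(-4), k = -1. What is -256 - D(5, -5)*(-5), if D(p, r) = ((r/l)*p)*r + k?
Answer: -5893/13 ≈ -453.31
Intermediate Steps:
l = -13/4 (l = -3 + 1/(-4) = -3 - ¼ = -13/4 ≈ -3.2500)
D(p, r) = -1 - 4*p*r²/13 (D(p, r) = ((r/(-13/4))*p)*r - 1 = ((r*(-4/13))*p)*r - 1 = ((-4*r/13)*p)*r - 1 = (-4*p*r/13)*r - 1 = -4*p*r²/13 - 1 = -1 - 4*p*r²/13)
-256 - D(5, -5)*(-5) = -256 - (-1 - 4/13*5*(-5)²)*(-5) = -256 - (-1 - 4/13*5*25)*(-5) = -256 - (-1 - 500/13)*(-5) = -256 - (-513)*(-5)/13 = -256 - 1*2565/13 = -256 - 2565/13 = -5893/13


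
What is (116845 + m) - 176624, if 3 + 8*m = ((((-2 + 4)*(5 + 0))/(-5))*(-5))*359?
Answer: -474645/8 ≈ -59331.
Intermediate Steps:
m = 3587/8 (m = -3/8 + (((((-2 + 4)*(5 + 0))/(-5))*(-5))*359)/8 = -3/8 + ((-2*5/5*(-5))*359)/8 = -3/8 + ((-1/5*10*(-5))*359)/8 = -3/8 + (-2*(-5)*359)/8 = -3/8 + (10*359)/8 = -3/8 + (1/8)*3590 = -3/8 + 1795/4 = 3587/8 ≈ 448.38)
(116845 + m) - 176624 = (116845 + 3587/8) - 176624 = 938347/8 - 176624 = -474645/8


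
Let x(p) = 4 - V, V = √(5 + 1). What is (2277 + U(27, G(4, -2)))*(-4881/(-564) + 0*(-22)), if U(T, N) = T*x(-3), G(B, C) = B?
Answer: 3880395/188 - 43929*√6/188 ≈ 20068.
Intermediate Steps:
V = √6 ≈ 2.4495
x(p) = 4 - √6
U(T, N) = T*(4 - √6)
(2277 + U(27, G(4, -2)))*(-4881/(-564) + 0*(-22)) = (2277 + 27*(4 - √6))*(-4881/(-564) + 0*(-22)) = (2277 + (108 - 27*√6))*(-4881*(-1/564) + 0) = (2385 - 27*√6)*(1627/188 + 0) = (2385 - 27*√6)*(1627/188) = 3880395/188 - 43929*√6/188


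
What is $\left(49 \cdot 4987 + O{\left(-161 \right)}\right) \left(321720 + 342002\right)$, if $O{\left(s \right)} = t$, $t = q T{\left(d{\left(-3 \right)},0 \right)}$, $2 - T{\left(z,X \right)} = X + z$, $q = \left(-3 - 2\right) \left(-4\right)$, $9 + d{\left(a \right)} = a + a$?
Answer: $162414764566$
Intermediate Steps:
$d{\left(a \right)} = -9 + 2 a$ ($d{\left(a \right)} = -9 + \left(a + a\right) = -9 + 2 a$)
$q = 20$ ($q = \left(-5\right) \left(-4\right) = 20$)
$T{\left(z,X \right)} = 2 - X - z$ ($T{\left(z,X \right)} = 2 - \left(X + z\right) = 2 - X - z$)
$t = 340$ ($t = 20 \left(2 - 0 - \left(-9 + 2 \left(-3\right)\right)\right) = 20 \left(2 + 0 - \left(-9 - 6\right)\right) = 20 \left(2 + 0 - -15\right) = 20 \left(2 + 0 + 15\right) = 20 \cdot 17 = 340$)
$O{\left(s \right)} = 340$
$\left(49 \cdot 4987 + O{\left(-161 \right)}\right) \left(321720 + 342002\right) = \left(49 \cdot 4987 + 340\right) \left(321720 + 342002\right) = \left(244363 + 340\right) 663722 = 244703 \cdot 663722 = 162414764566$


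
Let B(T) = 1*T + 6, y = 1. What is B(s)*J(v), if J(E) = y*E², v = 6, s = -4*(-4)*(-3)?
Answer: -1512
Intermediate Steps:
s = -48 (s = 16*(-3) = -48)
B(T) = 6 + T (B(T) = T + 6 = 6 + T)
J(E) = E² (J(E) = 1*E² = E²)
B(s)*J(v) = (6 - 48)*6² = -42*36 = -1512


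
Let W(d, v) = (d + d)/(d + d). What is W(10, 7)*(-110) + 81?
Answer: -29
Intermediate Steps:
W(d, v) = 1 (W(d, v) = (2*d)/((2*d)) = (2*d)*(1/(2*d)) = 1)
W(10, 7)*(-110) + 81 = 1*(-110) + 81 = -110 + 81 = -29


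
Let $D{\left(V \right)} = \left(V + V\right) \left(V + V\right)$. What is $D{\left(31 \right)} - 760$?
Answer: $3084$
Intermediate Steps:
$D{\left(V \right)} = 4 V^{2}$ ($D{\left(V \right)} = 2 V 2 V = 4 V^{2}$)
$D{\left(31 \right)} - 760 = 4 \cdot 31^{2} - 760 = 4 \cdot 961 - 760 = 3844 - 760 = 3084$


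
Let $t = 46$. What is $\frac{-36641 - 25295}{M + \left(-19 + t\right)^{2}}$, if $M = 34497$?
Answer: $- \frac{30968}{17613} \approx -1.7582$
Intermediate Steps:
$\frac{-36641 - 25295}{M + \left(-19 + t\right)^{2}} = \frac{-36641 - 25295}{34497 + \left(-19 + 46\right)^{2}} = - \frac{61936}{34497 + 27^{2}} = - \frac{61936}{34497 + 729} = - \frac{61936}{35226} = \left(-61936\right) \frac{1}{35226} = - \frac{30968}{17613}$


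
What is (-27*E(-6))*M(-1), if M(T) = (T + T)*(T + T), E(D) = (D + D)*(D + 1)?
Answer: -6480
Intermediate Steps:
E(D) = 2*D*(1 + D) (E(D) = (2*D)*(1 + D) = 2*D*(1 + D))
M(T) = 4*T**2 (M(T) = (2*T)*(2*T) = 4*T**2)
(-27*E(-6))*M(-1) = (-54*(-6)*(1 - 6))*(4*(-1)**2) = (-54*(-6)*(-5))*(4*1) = -27*60*4 = -1620*4 = -6480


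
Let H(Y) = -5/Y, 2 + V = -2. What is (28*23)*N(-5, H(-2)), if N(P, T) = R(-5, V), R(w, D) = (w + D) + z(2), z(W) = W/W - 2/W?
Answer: -5796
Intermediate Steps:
V = -4 (V = -2 - 2 = -4)
z(W) = 1 - 2/W
R(w, D) = D + w (R(w, D) = (w + D) + (-2 + 2)/2 = (D + w) + (½)*0 = (D + w) + 0 = D + w)
N(P, T) = -9 (N(P, T) = -4 - 5 = -9)
(28*23)*N(-5, H(-2)) = (28*23)*(-9) = 644*(-9) = -5796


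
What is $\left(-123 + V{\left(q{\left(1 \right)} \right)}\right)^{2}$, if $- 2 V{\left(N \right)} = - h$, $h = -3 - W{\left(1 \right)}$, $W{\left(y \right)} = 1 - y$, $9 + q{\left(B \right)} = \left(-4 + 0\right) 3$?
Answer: $\frac{62001}{4} \approx 15500.0$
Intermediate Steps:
$q{\left(B \right)} = -21$ ($q{\left(B \right)} = -9 + \left(-4 + 0\right) 3 = -9 - 12 = -21$)
$h = -3$ ($h = -3 - \left(1 - 1\right) = -3 - 0 = -3 + 0 = -3$)
$V{\left(N \right)} = - \frac{3}{2}$ ($V{\left(N \right)} = - \frac{\left(-1\right) \left(-3\right)}{2} = \left(- \frac{1}{2}\right) 3 = - \frac{3}{2}$)
$\left(-123 + V{\left(q{\left(1 \right)} \right)}\right)^{2} = \left(-123 - \frac{3}{2}\right)^{2} = \left(- \frac{249}{2}\right)^{2} = \frac{62001}{4}$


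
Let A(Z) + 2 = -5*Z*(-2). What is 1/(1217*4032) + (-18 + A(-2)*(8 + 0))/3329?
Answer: -951943807/16335216576 ≈ -0.058276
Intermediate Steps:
A(Z) = -2 + 10*Z (A(Z) = -2 - 5*Z*(-2) = -2 + 10*Z)
1/(1217*4032) + (-18 + A(-2)*(8 + 0))/3329 = 1/(1217*4032) + (-18 + (-2 + 10*(-2))*(8 + 0))/3329 = (1/1217)*(1/4032) + (-18 + (-2 - 20)*8)*(1/3329) = 1/4906944 + (-18 - 22*8)*(1/3329) = 1/4906944 + (-18 - 176)*(1/3329) = 1/4906944 - 194*1/3329 = 1/4906944 - 194/3329 = -951943807/16335216576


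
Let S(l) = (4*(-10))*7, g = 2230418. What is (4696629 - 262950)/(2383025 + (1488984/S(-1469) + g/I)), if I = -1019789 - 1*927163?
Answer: 21580400491020/11573198895091 ≈ 1.8647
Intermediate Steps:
S(l) = -280 (S(l) = -40*7 = -280)
I = -1946952 (I = -1019789 - 927163 = -1946952)
(4696629 - 262950)/(2383025 + (1488984/S(-1469) + g/I)) = (4696629 - 262950)/(2383025 + (1488984/(-280) + 2230418/(-1946952))) = 4433679/(2383025 + (1488984*(-1/280) + 2230418*(-1/1946952))) = 4433679/(2383025 + (-26589/5 - 1115209/973476)) = 4433679/(2383025 - 25889329409/4867380) = 4433679/(11573198895091/4867380) = 4433679*(4867380/11573198895091) = 21580400491020/11573198895091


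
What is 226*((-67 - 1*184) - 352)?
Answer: -136278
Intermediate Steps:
226*((-67 - 1*184) - 352) = 226*((-67 - 184) - 352) = 226*(-251 - 352) = 226*(-603) = -136278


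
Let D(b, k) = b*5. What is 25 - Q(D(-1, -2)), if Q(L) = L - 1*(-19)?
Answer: 11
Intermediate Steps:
D(b, k) = 5*b
Q(L) = 19 + L (Q(L) = L + 19 = 19 + L)
25 - Q(D(-1, -2)) = 25 - (19 + 5*(-1)) = 25 - (19 - 5) = 25 - 1*14 = 25 - 14 = 11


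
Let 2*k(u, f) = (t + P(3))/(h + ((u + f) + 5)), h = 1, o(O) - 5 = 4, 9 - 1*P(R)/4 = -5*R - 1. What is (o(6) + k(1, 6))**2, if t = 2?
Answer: 28224/169 ≈ 167.01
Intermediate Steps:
P(R) = 40 + 20*R (P(R) = 36 - 4*(-5*R - 1) = 36 - 4*(-1 - 5*R) = 36 + (4 + 20*R) = 40 + 20*R)
o(O) = 9 (o(O) = 5 + 4 = 9)
k(u, f) = 51/(6 + f + u) (k(u, f) = ((2 + (40 + 20*3))/(1 + ((u + f) + 5)))/2 = ((2 + (40 + 60))/(1 + ((f + u) + 5)))/2 = ((2 + 100)/(1 + (5 + f + u)))/2 = (102/(6 + f + u))/2 = 51/(6 + f + u))
(o(6) + k(1, 6))**2 = (9 + 51/(6 + 6 + 1))**2 = (9 + 51/13)**2 = (168/13)**2 = 28224/169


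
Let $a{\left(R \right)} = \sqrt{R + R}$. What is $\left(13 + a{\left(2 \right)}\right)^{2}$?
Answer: $225$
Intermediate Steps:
$a{\left(R \right)} = \sqrt{2} \sqrt{R}$ ($a{\left(R \right)} = \sqrt{2 R} = \sqrt{2} \sqrt{R}$)
$\left(13 + a{\left(2 \right)}\right)^{2} = \left(13 + \sqrt{2} \sqrt{2}\right)^{2} = \left(13 + 2\right)^{2} = 15^{2} = 225$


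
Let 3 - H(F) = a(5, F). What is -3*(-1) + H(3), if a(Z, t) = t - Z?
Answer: 8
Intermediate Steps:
H(F) = 8 - F (H(F) = 3 - (F - 1*5) = 3 - (F - 5) = 3 - (-5 + F) = 3 + (5 - F) = 8 - F)
-3*(-1) + H(3) = -3*(-1) + (8 - 1*3) = 3 + (8 - 3) = 3 + 5 = 8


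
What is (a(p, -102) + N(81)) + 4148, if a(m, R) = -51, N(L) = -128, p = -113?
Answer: 3969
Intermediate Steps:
(a(p, -102) + N(81)) + 4148 = (-51 - 128) + 4148 = -179 + 4148 = 3969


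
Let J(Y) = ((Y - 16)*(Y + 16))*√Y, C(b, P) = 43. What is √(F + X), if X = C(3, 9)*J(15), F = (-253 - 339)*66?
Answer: √(-39072 - 1333*√15) ≈ 210.32*I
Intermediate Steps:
J(Y) = √Y*(-16 + Y)*(16 + Y) (J(Y) = ((-16 + Y)*(16 + Y))*√Y = √Y*(-16 + Y)*(16 + Y))
F = -39072 (F = -592*66 = -39072)
X = -1333*√15 (X = 43*(√15*(-256 + 15²)) = 43*(√15*(-256 + 225)) = 43*(√15*(-31)) = 43*(-31*√15) = -1333*√15 ≈ -5162.7)
√(F + X) = √(-39072 - 1333*√15)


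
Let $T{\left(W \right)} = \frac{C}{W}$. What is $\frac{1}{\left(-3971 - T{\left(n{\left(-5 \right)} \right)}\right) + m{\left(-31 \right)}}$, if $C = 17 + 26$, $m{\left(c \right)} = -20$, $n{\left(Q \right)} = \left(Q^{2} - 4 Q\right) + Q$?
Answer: $- \frac{40}{159683} \approx -0.0002505$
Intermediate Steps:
$n{\left(Q \right)} = Q^{2} - 3 Q$
$C = 43$
$T{\left(W \right)} = \frac{43}{W}$
$\frac{1}{\left(-3971 - T{\left(n{\left(-5 \right)} \right)}\right) + m{\left(-31 \right)}} = \frac{1}{\left(-3971 - \frac{43}{\left(-5\right) \left(-3 - 5\right)}\right) - 20} = \frac{1}{\left(-3971 - \frac{43}{\left(-5\right) \left(-8\right)}\right) - 20} = \frac{1}{\left(-3971 - \frac{43}{40}\right) - 20} = \frac{1}{- \frac{158883}{40} - 20} = \frac{1}{- \frac{159683}{40}} = - \frac{40}{159683}$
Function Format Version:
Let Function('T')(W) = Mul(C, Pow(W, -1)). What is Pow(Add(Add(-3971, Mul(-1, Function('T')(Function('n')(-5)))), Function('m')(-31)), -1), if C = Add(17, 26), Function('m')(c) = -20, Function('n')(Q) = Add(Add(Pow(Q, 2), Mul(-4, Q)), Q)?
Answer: Rational(-40, 159683) ≈ -0.00025050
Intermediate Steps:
Function('n')(Q) = Add(Pow(Q, 2), Mul(-3, Q))
C = 43
Function('T')(W) = Mul(43, Pow(W, -1))
Pow(Add(Add(-3971, Mul(-1, Function('T')(Function('n')(-5)))), Function('m')(-31)), -1) = Pow(Add(Add(-3971, Mul(-1, Mul(43, Pow(Mul(-5, Add(-3, -5)), -1)))), -20), -1) = Pow(Add(Add(-3971, Mul(-1, Mul(43, Pow(Mul(-5, -8), -1)))), -20), -1) = Pow(Add(Add(-3971, Mul(-1, Mul(43, Pow(40, -1)))), -20), -1) = Pow(Add(Add(-3971, Mul(-1, Mul(43, Rational(1, 40)))), -20), -1) = Pow(Add(Add(-3971, Mul(-1, Rational(43, 40))), -20), -1) = Pow(Add(Add(-3971, Rational(-43, 40)), -20), -1) = Pow(Add(Rational(-158883, 40), -20), -1) = Pow(Rational(-159683, 40), -1) = Rational(-40, 159683)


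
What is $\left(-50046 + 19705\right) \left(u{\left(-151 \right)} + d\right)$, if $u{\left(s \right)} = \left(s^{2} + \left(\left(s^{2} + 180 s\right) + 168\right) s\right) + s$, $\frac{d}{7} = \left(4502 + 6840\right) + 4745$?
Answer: $-23396551920$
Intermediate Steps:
$d = 112609$ ($d = 7 \left(\left(4502 + 6840\right) + 4745\right) = 7 \left(11342 + 4745\right) = 7 \cdot 16087 = 112609$)
$u{\left(s \right)} = s + s^{2} + s \left(168 + s^{2} + 180 s\right)$ ($u{\left(s \right)} = \left(s^{2} + \left(168 + s^{2} + 180 s\right) s\right) + s = \left(s^{2} + s \left(168 + s^{2} + 180 s\right)\right) + s = s + s^{2} + s \left(168 + s^{2} + 180 s\right)$)
$\left(-50046 + 19705\right) \left(u{\left(-151 \right)} + d\right) = \left(-50046 + 19705\right) \left(- 151 \left(169 + \left(-151\right)^{2} + 181 \left(-151\right)\right) + 112609\right) = - 30341 \left(- 151 \left(169 + 22801 - 27331\right) + 112609\right) = - 30341 \left(\left(-151\right) \left(-4361\right) + 112609\right) = - 30341 \left(658511 + 112609\right) = \left(-30341\right) 771120 = -23396551920$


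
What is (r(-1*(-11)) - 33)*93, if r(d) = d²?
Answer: 8184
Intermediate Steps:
(r(-1*(-11)) - 33)*93 = ((-1*(-11))² - 33)*93 = (11² - 33)*93 = (121 - 33)*93 = 88*93 = 8184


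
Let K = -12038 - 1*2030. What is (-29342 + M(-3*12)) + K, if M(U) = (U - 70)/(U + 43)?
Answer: -303976/7 ≈ -43425.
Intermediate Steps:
K = -14068 (K = -12038 - 2030 = -14068)
M(U) = (-70 + U)/(43 + U)
(-29342 + M(-3*12)) + K = (-29342 + (-70 - 3*12)/(43 - 3*12)) - 14068 = (-29342 + (-70 - 36)/(43 - 36)) - 14068 = (-29342 - 106/7) - 14068 = -205500/7 - 14068 = -303976/7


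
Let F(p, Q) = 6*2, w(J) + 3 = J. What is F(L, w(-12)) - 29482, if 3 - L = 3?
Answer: -29470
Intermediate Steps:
L = 0 (L = 3 - 1*3 = 3 - 3 = 0)
w(J) = -3 + J
F(p, Q) = 12
F(L, w(-12)) - 29482 = 12 - 29482 = -29470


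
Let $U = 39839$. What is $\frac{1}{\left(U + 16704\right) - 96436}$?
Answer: $- \frac{1}{39893} \approx -2.5067 \cdot 10^{-5}$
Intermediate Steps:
$\frac{1}{\left(U + 16704\right) - 96436} = \frac{1}{\left(39839 + 16704\right) - 96436} = \frac{1}{56543 - 96436} = \frac{1}{-39893} = - \frac{1}{39893}$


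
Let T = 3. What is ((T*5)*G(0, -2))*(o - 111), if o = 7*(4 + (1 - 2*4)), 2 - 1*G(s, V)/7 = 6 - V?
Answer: 83160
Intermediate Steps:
G(s, V) = -28 + 7*V (G(s, V) = 14 - 7*(6 - V) = 14 + (-42 + 7*V) = -28 + 7*V)
o = -21 (o = 7*(4 + (1 - 8)) = 7*(4 - 7) = 7*(-3) = -21)
((T*5)*G(0, -2))*(o - 111) = ((3*5)*(-28 + 7*(-2)))*(-21 - 111) = (15*(-28 - 14))*(-132) = (15*(-42))*(-132) = -630*(-132) = 83160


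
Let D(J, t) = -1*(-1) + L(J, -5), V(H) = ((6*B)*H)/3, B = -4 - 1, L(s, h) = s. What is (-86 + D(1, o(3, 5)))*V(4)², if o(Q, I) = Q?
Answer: -134400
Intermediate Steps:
B = -5
V(H) = -10*H (V(H) = ((6*(-5))*H)/3 = -30*H*(⅓) = -10*H)
D(J, t) = 1 + J (D(J, t) = -1*(-1) + J = 1 + J)
(-86 + D(1, o(3, 5)))*V(4)² = (-86 + (1 + 1))*(-10*4)² = (-86 + 2)*(-40)² = -84*1600 = -134400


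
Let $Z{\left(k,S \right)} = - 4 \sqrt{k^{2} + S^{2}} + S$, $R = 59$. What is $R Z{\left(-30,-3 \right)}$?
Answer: $-177 - 708 \sqrt{101} \approx -7292.3$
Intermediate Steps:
$Z{\left(k,S \right)} = S - 4 \sqrt{S^{2} + k^{2}}$ ($Z{\left(k,S \right)} = - 4 \sqrt{S^{2} + k^{2}} + S = S - 4 \sqrt{S^{2} + k^{2}}$)
$R Z{\left(-30,-3 \right)} = 59 \left(-3 - 4 \sqrt{\left(-3\right)^{2} + \left(-30\right)^{2}}\right) = 59 \left(-3 - 4 \sqrt{9 + 900}\right) = 59 \left(-3 - 4 \sqrt{909}\right) = 59 \left(-3 - 4 \cdot 3 \sqrt{101}\right) = 59 \left(-3 - 12 \sqrt{101}\right) = -177 - 708 \sqrt{101}$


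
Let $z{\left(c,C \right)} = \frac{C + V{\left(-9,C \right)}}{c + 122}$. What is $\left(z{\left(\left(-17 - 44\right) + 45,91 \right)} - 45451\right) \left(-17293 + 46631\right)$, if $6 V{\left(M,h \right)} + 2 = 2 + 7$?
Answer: $- \frac{424026265327}{318} \approx -1.3334 \cdot 10^{9}$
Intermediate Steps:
$V{\left(M,h \right)} = \frac{7}{6}$ ($V{\left(M,h \right)} = - \frac{1}{3} + \frac{2 + 7}{6} = - \frac{1}{3} + \frac{1}{6} \cdot 9 = - \frac{1}{3} + \frac{3}{2} = \frac{7}{6}$)
$z{\left(c,C \right)} = \frac{\frac{7}{6} + C}{122 + c}$ ($z{\left(c,C \right)} = \frac{C + \frac{7}{6}}{c + 122} = \frac{\frac{7}{6} + C}{122 + c}$)
$\left(z{\left(\left(-17 - 44\right) + 45,91 \right)} - 45451\right) \left(-17293 + 46631\right) = \left(\frac{\frac{7}{6} + 91}{122 + \left(\left(-17 - 44\right) + 45\right)} - 45451\right) \left(-17293 + 46631\right) = \left(\frac{1}{122 + \left(-61 + 45\right)} \frac{553}{6} - 45451\right) 29338 = \left(\frac{1}{122 - 16} \cdot \frac{553}{6} - 45451\right) 29338 = \left(\frac{1}{106} \cdot \frac{553}{6} - 45451\right) 29338 = \left(\frac{553}{636} - 45451\right) 29338 = \left(- \frac{28906283}{636}\right) 29338 = - \frac{424026265327}{318}$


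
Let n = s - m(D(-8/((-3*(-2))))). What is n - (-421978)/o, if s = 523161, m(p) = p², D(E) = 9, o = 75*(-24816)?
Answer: 486778037011/930600 ≈ 5.2308e+5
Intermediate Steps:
o = -1861200
n = 523080 (n = 523161 - 1*9² = 523161 - 1*81 = 523161 - 81 = 523080)
n - (-421978)/o = 523080 - (-421978)/(-1861200) = 523080 - (-421978)*(-1)/1861200 = 523080 - 1*210989/930600 = 523080 - 210989/930600 = 486778037011/930600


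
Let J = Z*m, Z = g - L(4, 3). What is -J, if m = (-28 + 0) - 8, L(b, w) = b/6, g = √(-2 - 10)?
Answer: -24 + 72*I*√3 ≈ -24.0 + 124.71*I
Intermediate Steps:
g = 2*I*√3 (g = √(-12) = 2*I*√3 ≈ 3.4641*I)
L(b, w) = b/6 (L(b, w) = b*(⅙) = b/6)
m = -36 (m = -28 - 8 = -36)
Z = -⅔ + 2*I*√3 (Z = 2*I*√3 - 4/6 = 2*I*√3 - 1*⅔ = 2*I*√3 - ⅔ = -⅔ + 2*I*√3 ≈ -0.66667 + 3.4641*I)
J = 24 - 72*I*√3 (J = (-⅔ + 2*I*√3)*(-36) = 24 - 72*I*√3 ≈ 24.0 - 124.71*I)
-J = -(24 - 72*I*√3) = -24 + 72*I*√3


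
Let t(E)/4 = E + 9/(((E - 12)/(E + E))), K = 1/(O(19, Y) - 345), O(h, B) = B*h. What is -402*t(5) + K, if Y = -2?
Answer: 33872513/2681 ≈ 12634.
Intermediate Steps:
K = -1/383 (K = 1/(-2*19 - 345) = 1/(-38 - 345) = 1/(-383) = -1/383 ≈ -0.0026110)
t(E) = 4*E + 72*E/(-12 + E) (t(E) = 4*(E + 9/(((E - 12)/(E + E)))) = 4*(E + 9/(((-12 + E)/((2*E))))) = 4*(E + 9/(((-12 + E)*(1/(2*E))))) = 4*(E + 9/(((-12 + E)/(2*E)))) = 4*(E + 9*(2*E/(-12 + E))) = 4*(E + 18*E/(-12 + E)) = 4*E + 72*E/(-12 + E))
-402*t(5) + K = -1608*5*(6 + 5)/(-12 + 5) - 1/383 = -1608*5*11/(-7) - 1/383 = -1608*5*(-1)*11/7 - 1/383 = -402*(-220/7) - 1/383 = 88440/7 - 1/383 = 33872513/2681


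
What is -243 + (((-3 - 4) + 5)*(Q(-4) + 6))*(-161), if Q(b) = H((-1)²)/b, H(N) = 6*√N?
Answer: 1206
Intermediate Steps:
Q(b) = 6/b (Q(b) = (6*√((-1)²))/b = (6*√1)/b = (6*1)/b = 6/b)
-243 + (((-3 - 4) + 5)*(Q(-4) + 6))*(-161) = -243 + (((-3 - 4) + 5)*(6/(-4) + 6))*(-161) = -243 + ((-7 + 5)*(6*(-¼) + 6))*(-161) = -243 - 2*(-3/2 + 6)*(-161) = -243 - 2*9/2*(-161) = -243 - 9*(-161) = -243 + 1449 = 1206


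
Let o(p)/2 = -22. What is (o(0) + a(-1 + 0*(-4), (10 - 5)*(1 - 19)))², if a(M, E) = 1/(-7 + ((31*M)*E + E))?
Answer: 14040117081/7252249 ≈ 1936.0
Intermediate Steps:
o(p) = -44 (o(p) = 2*(-22) = -44)
a(M, E) = 1/(-7 + E + 31*E*M) (a(M, E) = 1/(-7 + (31*E*M + E)) = 1/(-7 + (E + 31*E*M)) = 1/(-7 + E + 31*E*M))
(o(0) + a(-1 + 0*(-4), (10 - 5)*(1 - 19)))² = (-44 + 1/(-7 + (10 - 5)*(1 - 19) + 31*((10 - 5)*(1 - 19))*(-1 + 0*(-4))))² = (-44 + 1/(-7 + 5*(-18) + 31*(5*(-18))*(-1 + 0)))² = (-44 + 1/(-7 - 90 + 31*(-90)*(-1)))² = (-44 + 1/(-7 - 90 + 2790))² = (-44 + 1/2693)² = (-118491/2693)² = 14040117081/7252249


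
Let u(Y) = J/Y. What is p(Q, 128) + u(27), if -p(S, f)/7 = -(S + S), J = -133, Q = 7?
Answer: 2513/27 ≈ 93.074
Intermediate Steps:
p(S, f) = 14*S (p(S, f) = -(-7)*(S + S) = -(-7)*2*S = -(-14)*S = 14*S)
u(Y) = -133/Y
p(Q, 128) + u(27) = 14*7 - 133/27 = 98 - 133*1/27 = 98 - 133/27 = 2513/27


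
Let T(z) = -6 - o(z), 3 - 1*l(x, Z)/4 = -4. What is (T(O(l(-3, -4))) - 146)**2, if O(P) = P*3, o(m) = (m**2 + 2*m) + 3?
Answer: 54449641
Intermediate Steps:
o(m) = 3 + m**2 + 2*m
l(x, Z) = 28 (l(x, Z) = 12 - 4*(-4) = 12 + 16 = 28)
O(P) = 3*P
T(z) = -9 - z**2 - 2*z (T(z) = -6 - (3 + z**2 + 2*z) = -6 + (-3 - z**2 - 2*z) = -9 - z**2 - 2*z)
(T(O(l(-3, -4))) - 146)**2 = ((-9 - (3*28)**2 - 6*28) - 146)**2 = ((-9 - 1*84**2 - 2*84) - 146)**2 = ((-9 - 1*7056 - 168) - 146)**2 = ((-9 - 7056 - 168) - 146)**2 = (-7233 - 146)**2 = (-7379)**2 = 54449641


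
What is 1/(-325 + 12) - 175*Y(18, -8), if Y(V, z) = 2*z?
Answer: 876399/313 ≈ 2800.0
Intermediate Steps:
1/(-325 + 12) - 175*Y(18, -8) = 1/(-325 + 12) - 350*(-8) = 1/(-313) - 175*(-16) = -1/313 + 2800 = 876399/313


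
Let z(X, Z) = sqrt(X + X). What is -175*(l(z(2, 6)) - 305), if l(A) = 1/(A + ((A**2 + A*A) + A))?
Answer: 640325/12 ≈ 53360.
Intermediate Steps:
z(X, Z) = sqrt(2)*sqrt(X) (z(X, Z) = sqrt(2*X) = sqrt(2)*sqrt(X))
l(A) = 1/(2*A + 2*A**2) (l(A) = 1/(A + ((A**2 + A**2) + A)) = 1/(A + (2*A**2 + A)) = 1/(A + (A + 2*A**2)) = 1/(2*A + 2*A**2))
-175*(l(z(2, 6)) - 305) = -175*(1/(2*((sqrt(2)*sqrt(2)))*(1 + sqrt(2)*sqrt(2))) - 305) = -175*((1/2)/(2*(1 + 2)) - 305) = -175*((1/2)*(1/2)/3 - 305) = -175*((1/2)*(1/2)*(1/3) - 305) = -175*(1/12 - 305) = -175*(-3659/12) = 640325/12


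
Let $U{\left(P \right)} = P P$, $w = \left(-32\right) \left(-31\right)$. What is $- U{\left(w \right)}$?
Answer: $-984064$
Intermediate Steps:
$w = 992$
$U{\left(P \right)} = P^{2}$
$- U{\left(w \right)} = - 992^{2} = \left(-1\right) 984064 = -984064$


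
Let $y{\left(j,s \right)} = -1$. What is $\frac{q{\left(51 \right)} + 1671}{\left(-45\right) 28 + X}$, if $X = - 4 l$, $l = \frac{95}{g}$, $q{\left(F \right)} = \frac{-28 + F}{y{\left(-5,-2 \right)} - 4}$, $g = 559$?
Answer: $- \frac{1164397}{880900} \approx -1.3218$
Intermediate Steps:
$q{\left(F \right)} = \frac{28}{5} - \frac{F}{5}$ ($q{\left(F \right)} = \frac{-28 + F}{-1 - 4} = \frac{-28 + F}{-5} = \left(-28 + F\right) \left(- \frac{1}{5}\right) = \frac{28}{5} - \frac{F}{5}$)
$l = \frac{95}{559} \approx 0.16995$
$X = - \frac{380}{559}$ ($X = \left(-4\right) \frac{95}{559} = - \frac{380}{559} \approx -0.67979$)
$\frac{q{\left(51 \right)} + 1671}{\left(-45\right) 28 + X} = \frac{\left(\frac{28}{5} - \frac{51}{5}\right) + 1671}{\left(-45\right) 28 - \frac{380}{559}} = \frac{\left(\frac{28}{5} - \frac{51}{5}\right) + 1671}{-1260 - \frac{380}{559}} = \frac{- \frac{23}{5} + 1671}{- \frac{704720}{559}} = \frac{8332}{5} \left(- \frac{559}{704720}\right) = - \frac{1164397}{880900}$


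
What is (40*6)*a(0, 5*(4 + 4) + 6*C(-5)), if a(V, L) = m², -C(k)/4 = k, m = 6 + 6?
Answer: 34560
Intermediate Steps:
m = 12
C(k) = -4*k
a(V, L) = 144 (a(V, L) = 12² = 144)
(40*6)*a(0, 5*(4 + 4) + 6*C(-5)) = (40*6)*144 = 240*144 = 34560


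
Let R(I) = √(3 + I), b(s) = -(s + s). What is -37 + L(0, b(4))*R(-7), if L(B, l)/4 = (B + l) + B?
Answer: -37 - 64*I ≈ -37.0 - 64.0*I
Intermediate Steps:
b(s) = -2*s
L(B, l) = 4*l + 8*B (L(B, l) = 4*((B + l) + B) = 4*(l + 2*B) = 4*l + 8*B)
-37 + L(0, b(4))*R(-7) = -37 + (4*(-2*4) + 8*0)*√(3 - 7) = -37 + (4*(-8) + 0)*√(-4) = -37 + (-32 + 0)*(2*I) = -37 - 64*I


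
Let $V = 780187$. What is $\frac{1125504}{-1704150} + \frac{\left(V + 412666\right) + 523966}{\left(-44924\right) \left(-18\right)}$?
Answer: $\frac{37325899043}{25519078200} \approx 1.4627$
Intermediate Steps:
$\frac{1125504}{-1704150} + \frac{\left(V + 412666\right) + 523966}{\left(-44924\right) \left(-18\right)} = \frac{1125504}{-1704150} + \frac{\left(780187 + 412666\right) + 523966}{\left(-44924\right) \left(-18\right)} = 1125504 \left(- \frac{1}{1704150}\right) + \frac{1192853 + 523966}{808632} = - \frac{62528}{94675} + 1716819 \cdot \frac{1}{808632} = - \frac{62528}{94675} + \frac{572273}{269544} = \frac{37325899043}{25519078200}$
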